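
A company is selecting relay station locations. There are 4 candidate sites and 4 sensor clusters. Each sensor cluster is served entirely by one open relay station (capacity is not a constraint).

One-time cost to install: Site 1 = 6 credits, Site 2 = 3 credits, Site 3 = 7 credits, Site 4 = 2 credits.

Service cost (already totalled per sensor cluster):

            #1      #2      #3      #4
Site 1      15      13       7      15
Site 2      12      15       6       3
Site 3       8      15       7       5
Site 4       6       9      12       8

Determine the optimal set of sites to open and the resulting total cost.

For any fixed open set, each sensor cluster goes to its cheapest open site; total = fixed + service.
{Site 2, Site 4}: #1→Site 4 6, #2→Site 4 9, #3→Site 2 6, #4→Site 2 3. Service 24; fixed 5; total 29.
{Site 1, Site 2, Site 4}: #1→Site 4 6, #2→Site 4 9, #3→Site 2 6, #4→Site 2 3. Service 24; fixed 11; total 35.
{Site 2, Site 3, Site 4}: #1→Site 4 6, #2→Site 4 9, #3→Site 2 6, #4→Site 2 3. Service 24; fixed 12; total 36.
{Site 1, Site 2, Site 3, Site 4}: service 24 + fixed 18 = 42
(All 15 nonempty subsets were checked; Site 2 and Site 4 is lowest.)

Open Site 2 and Site 4; minimum total cost 29.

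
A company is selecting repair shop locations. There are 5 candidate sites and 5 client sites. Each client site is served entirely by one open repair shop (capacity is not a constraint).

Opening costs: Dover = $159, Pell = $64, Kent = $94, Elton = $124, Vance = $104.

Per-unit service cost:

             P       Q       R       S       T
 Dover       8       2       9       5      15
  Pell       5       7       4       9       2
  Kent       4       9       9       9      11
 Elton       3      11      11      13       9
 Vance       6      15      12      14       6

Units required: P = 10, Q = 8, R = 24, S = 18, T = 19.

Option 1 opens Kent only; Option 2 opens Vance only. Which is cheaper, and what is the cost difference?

Option 1 is cheaper by 145.

Option 1: {Kent}: P→Kent 4·10=40, Q→Kent 9·8=72, R→Kent 9·24=216, S→Kent 9·18=162, T→Kent 11·19=209. Service 699; fixed 94; total 793.
Option 2: {Vance}: P→Vance 6·10=60, Q→Vance 15·8=120, R→Vance 12·24=288, S→Vance 14·18=252, T→Vance 6·19=114. Service 834; fixed 104; total 938.
Difference: |793 − 938| = 145.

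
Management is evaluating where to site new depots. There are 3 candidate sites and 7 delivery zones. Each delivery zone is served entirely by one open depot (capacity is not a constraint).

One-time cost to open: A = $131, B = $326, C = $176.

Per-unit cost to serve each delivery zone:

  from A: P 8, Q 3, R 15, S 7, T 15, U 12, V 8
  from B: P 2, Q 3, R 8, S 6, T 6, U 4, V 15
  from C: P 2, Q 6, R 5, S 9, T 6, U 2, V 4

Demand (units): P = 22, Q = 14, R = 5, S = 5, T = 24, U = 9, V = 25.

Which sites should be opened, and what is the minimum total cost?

For any fixed open set, each delivery zone goes to its cheapest open site; total = fixed + service.
{C}: P→C 2·22=44, Q→C 6·14=84, R→C 5·5=25, S→C 9·5=45, T→C 6·24=144, U→C 2·9=18, V→C 4·25=100. Service 460; fixed 176; total 636.
{A, C}: P→C 2·22=44, Q→A 3·14=42, R→C 5·5=25, S→A 7·5=35, T→C 6·24=144, U→C 2·9=18, V→C 4·25=100. Service 408; fixed 307; total 715.
{B, C}: service 403 + fixed 502 = 905
{A, B, C}: service 403 + fixed 633 = 1036
No other subset beats 636.

Open C only; minimum total cost 636.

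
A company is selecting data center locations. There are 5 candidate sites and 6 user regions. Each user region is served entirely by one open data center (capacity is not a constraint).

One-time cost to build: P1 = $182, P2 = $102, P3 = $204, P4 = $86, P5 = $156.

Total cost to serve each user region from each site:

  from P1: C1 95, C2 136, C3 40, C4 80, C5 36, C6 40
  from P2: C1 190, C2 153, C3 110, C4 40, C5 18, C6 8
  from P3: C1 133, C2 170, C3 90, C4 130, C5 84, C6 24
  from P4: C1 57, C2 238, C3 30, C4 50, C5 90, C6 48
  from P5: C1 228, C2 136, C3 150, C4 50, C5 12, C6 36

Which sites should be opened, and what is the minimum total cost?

Open P2 and P4; minimum total cost 494.

For any fixed open set, each user region goes to its cheapest open site; total = fixed + service.
{P2, P4}: C1→P4 57, C2→P2 153, C3→P4 30, C4→P2 40, C5→P2 18, C6→P2 8. Service 306; fixed 188; total 494.
{P4, P5}: service 321 + fixed 242 = 563
{P4}: C1→P4 57, C2→P4 238, C3→P4 30, C4→P4 50, C5→P4 90, C6→P4 48. Service 513; fixed 86; total 599.
{P1, P2, P3, P4, P5}: C1→P4 57, C2→P1 136, C3→P4 30, C4→P2 40, C5→P5 12, C6→P2 8. Service 283; fixed 730; total 1013.
No other subset beats 494.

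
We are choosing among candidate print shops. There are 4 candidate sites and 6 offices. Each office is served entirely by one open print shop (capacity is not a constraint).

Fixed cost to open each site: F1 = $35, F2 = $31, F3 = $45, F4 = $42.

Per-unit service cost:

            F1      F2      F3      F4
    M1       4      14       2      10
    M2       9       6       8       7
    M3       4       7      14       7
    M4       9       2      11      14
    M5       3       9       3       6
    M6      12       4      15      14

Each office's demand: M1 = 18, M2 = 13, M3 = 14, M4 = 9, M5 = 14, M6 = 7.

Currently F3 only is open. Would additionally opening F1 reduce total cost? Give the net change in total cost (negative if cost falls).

Current service cost with {F3}: 582.
Adding F1: each office re-picks its cheapest; new service cost 403, saving 179.
Extra fixed cost: 35. Net change = 35 − 179 = -144.
(Totals: 627 → 483.)

Yes — net change −144 (cost falls by 144).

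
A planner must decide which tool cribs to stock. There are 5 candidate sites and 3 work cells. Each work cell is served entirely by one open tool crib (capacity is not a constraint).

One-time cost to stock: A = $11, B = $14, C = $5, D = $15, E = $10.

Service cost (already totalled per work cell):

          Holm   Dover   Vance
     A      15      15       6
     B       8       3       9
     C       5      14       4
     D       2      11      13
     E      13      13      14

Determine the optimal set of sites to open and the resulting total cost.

Open C only; minimum total cost 28.

For any fixed open set, each work cell goes to its cheapest open site; total = fixed + service.
{C}: Holm→C 5, Dover→C 14, Vance→C 4. Service 23; fixed 5; total 28.
{B, C}: Holm→C 5, Dover→B 3, Vance→C 4. Service 12; fixed 19; total 31.
{B}: service 20 + fixed 14 = 34
{A, B, C, D, E}: service 9 + fixed 55 = 64
No other subset beats 28.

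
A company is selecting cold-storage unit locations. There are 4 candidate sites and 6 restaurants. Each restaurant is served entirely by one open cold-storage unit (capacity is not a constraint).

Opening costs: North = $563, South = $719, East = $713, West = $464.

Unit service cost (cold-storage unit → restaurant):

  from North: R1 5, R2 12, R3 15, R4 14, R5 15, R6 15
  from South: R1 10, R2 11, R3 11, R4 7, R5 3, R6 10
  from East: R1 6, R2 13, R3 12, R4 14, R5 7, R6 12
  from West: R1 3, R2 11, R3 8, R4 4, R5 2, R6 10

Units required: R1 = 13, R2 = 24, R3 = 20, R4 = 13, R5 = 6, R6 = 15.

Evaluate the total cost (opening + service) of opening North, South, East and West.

Total cost: 3136

Each restaurant is assigned to its cheapest site among the open ones.
{North, South, East, West}: R1→West 3·13=39, R2→South 11·24=264, R3→West 8·20=160, R4→West 4·13=52, R5→West 2·6=12, R6→South 10·15=150. Service 677; fixed 2459; total 3136.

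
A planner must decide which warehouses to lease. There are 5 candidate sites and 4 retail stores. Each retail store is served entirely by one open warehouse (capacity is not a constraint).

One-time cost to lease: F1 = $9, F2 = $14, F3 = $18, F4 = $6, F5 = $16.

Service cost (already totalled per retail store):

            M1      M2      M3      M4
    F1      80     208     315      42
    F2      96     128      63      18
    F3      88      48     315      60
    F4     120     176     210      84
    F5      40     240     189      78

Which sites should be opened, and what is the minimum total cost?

Open F2, F3 and F5; minimum total cost 217.

For any fixed open set, each retail store goes to its cheapest open site; total = fixed + service.
{F2, F3, F5}: M1→F5 40, M2→F3 48, M3→F2 63, M4→F2 18. Service 169; fixed 48; total 217.
{F2, F3, F4, F5}: M1→F5 40, M2→F3 48, M3→F2 63, M4→F2 18. Service 169; fixed 54; total 223.
{F1, F2, F3, F5}: service 169 + fixed 57 = 226
{F1, F2, F3, F4, F5}: M1→F5 40, M2→F3 48, M3→F2 63, M4→F2 18. Service 169; fixed 63; total 232.
No other subset beats 217.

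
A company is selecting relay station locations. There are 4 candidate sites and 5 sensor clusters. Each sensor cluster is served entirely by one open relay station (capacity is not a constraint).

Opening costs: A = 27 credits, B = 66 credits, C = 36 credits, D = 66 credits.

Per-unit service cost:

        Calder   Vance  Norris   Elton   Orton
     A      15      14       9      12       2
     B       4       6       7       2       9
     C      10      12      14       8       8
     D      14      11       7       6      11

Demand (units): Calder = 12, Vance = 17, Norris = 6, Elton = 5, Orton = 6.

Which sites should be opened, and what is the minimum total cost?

Open A and B; minimum total cost 307.

For any fixed open set, each sensor cluster goes to its cheapest open site; total = fixed + service.
{A, B}: Calder→B 4·12=48, Vance→B 6·17=102, Norris→B 7·6=42, Elton→B 2·5=10, Orton→A 2·6=12. Service 214; fixed 93; total 307.
{B}: service 256 + fixed 66 = 322
{A, B, C}: service 214 + fixed 129 = 343
{A, B, C, D}: service 214 + fixed 195 = 409
No other subset beats 307.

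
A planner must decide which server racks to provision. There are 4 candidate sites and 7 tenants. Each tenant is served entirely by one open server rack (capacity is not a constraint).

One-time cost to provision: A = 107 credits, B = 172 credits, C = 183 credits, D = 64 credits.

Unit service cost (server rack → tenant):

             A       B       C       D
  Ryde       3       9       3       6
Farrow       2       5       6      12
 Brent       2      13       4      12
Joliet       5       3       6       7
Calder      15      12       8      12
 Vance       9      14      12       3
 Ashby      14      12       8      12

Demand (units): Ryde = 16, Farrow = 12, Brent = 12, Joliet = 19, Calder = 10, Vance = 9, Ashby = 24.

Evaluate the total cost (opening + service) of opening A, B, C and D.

Each tenant is assigned to its cheapest site among the open ones.
{A, B, C, D}: Ryde→A 3·16=48, Farrow→A 2·12=24, Brent→A 2·12=24, Joliet→B 3·19=57, Calder→C 8·10=80, Vance→D 3·9=27, Ashby→C 8·24=192. Service 452; fixed 526; total 978.

Total cost: 978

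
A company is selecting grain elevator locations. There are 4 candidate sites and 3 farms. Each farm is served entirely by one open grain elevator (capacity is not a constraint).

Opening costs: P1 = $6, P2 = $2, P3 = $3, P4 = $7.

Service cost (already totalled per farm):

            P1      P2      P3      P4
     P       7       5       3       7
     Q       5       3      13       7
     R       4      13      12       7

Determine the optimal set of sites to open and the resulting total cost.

Open P1 and P2; minimum total cost 20.

For any fixed open set, each farm goes to its cheapest open site; total = fixed + service.
{P1, P2}: P→P2 5, Q→P2 3, R→P1 4. Service 12; fixed 8; total 20.
{P1, P2, P3}: service 10 + fixed 11 = 21
{P1, P3}: service 12 + fixed 9 = 21
{P1, P2, P3, P4}: service 10 + fixed 18 = 28
No other subset beats 20.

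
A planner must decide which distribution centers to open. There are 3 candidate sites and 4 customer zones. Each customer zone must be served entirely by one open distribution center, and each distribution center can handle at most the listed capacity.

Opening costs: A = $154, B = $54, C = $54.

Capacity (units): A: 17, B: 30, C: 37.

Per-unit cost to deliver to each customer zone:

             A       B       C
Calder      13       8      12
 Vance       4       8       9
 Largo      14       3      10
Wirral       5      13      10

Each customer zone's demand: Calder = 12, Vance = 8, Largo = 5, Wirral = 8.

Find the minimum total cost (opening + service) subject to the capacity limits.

Minimum total cost: 363

Open {B, C}: Calder→B 8·12=96, Vance→B 8·8=64, Largo→B 3·5=15, Wirral→C 10·8=80.
Loads: B carries 25/30, C carries 8/37. Service 255; fixed 108; total 363.
Next best feasible plan costs 371.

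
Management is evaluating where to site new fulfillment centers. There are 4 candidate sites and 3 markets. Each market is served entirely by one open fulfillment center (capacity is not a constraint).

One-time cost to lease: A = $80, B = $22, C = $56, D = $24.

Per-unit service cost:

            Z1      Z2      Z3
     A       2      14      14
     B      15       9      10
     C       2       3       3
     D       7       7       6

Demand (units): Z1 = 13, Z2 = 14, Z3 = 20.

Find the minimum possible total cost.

Minimum total cost: 184

For any fixed open set, each market goes to its cheapest open site; total = fixed + service.
{C}: Z1→C 2·13=26, Z2→C 3·14=42, Z3→C 3·20=60. Service 128; fixed 56; total 184.
{B, C}: service 128 + fixed 78 = 206
{C, D}: Z1→C 2·13=26, Z2→C 3·14=42, Z3→C 3·20=60. Service 128; fixed 80; total 208.
{A, B, C, D}: service 128 + fixed 182 = 310
No other subset beats 184.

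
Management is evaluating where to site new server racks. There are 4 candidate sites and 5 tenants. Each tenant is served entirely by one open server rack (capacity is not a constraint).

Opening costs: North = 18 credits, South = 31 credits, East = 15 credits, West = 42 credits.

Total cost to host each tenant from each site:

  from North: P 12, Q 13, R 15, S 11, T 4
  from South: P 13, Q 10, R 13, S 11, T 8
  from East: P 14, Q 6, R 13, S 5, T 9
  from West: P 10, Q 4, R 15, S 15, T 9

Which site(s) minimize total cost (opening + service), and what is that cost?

Open East only; minimum total cost 62.

For any fixed open set, each tenant goes to its cheapest open site; total = fixed + service.
{East}: P→East 14, Q→East 6, R→East 13, S→East 5, T→East 9. Service 47; fixed 15; total 62.
{North}: service 55 + fixed 18 = 73
{North, East}: P→North 12, Q→East 6, R→East 13, S→East 5, T→North 4. Service 40; fixed 33; total 73.
{North, South, East, West}: service 36 + fixed 106 = 142
No other subset beats 62.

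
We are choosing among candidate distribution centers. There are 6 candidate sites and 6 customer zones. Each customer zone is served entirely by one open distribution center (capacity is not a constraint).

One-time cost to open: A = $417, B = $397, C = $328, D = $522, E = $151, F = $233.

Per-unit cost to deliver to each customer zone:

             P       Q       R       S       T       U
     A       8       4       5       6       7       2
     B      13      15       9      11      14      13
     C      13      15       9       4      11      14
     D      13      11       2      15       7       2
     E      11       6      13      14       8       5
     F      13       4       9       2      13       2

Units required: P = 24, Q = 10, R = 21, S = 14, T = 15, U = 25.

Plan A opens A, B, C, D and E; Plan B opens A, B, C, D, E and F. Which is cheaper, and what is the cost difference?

Plan A is cheaper by 205.

Plan A: {A, B, C, D, E}: P→A 8·24=192, Q→A 4·10=40, R→D 2·21=42, S→C 4·14=56, T→A 7·15=105, U→A 2·25=50. Service 485; fixed 1815; total 2300.
Plan B: {A, B, C, D, E, F}: P→A 8·24=192, Q→A 4·10=40, R→D 2·21=42, S→F 2·14=28, T→A 7·15=105, U→A 2·25=50. Service 457; fixed 2048; total 2505.
Difference: |2300 − 2505| = 205.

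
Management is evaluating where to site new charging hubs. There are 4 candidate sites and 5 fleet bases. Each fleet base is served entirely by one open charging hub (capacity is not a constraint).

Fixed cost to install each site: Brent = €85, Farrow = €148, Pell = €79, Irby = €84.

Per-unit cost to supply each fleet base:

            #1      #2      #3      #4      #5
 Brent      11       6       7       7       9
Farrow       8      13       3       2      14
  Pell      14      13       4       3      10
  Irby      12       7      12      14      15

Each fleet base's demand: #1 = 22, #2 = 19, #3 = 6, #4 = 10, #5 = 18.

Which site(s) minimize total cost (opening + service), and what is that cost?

Open Brent only; minimum total cost 715.

For any fixed open set, each fleet base goes to its cheapest open site; total = fixed + service.
{Brent}: #1→Brent 11·22=242, #2→Brent 6·19=114, #3→Brent 7·6=42, #4→Brent 7·10=70, #5→Brent 9·18=162. Service 630; fixed 85; total 715.
{Brent, Farrow}: service 490 + fixed 233 = 723
{Brent, Pell}: #1→Brent 11·22=242, #2→Brent 6·19=114, #3→Pell 4·6=24, #4→Pell 3·10=30, #5→Brent 9·18=162. Service 572; fixed 164; total 736.
{Brent, Farrow, Pell, Irby}: #1→Farrow 8·22=176, #2→Brent 6·19=114, #3→Farrow 3·6=18, #4→Farrow 2·10=20, #5→Brent 9·18=162. Service 490; fixed 396; total 886.
No other subset beats 715.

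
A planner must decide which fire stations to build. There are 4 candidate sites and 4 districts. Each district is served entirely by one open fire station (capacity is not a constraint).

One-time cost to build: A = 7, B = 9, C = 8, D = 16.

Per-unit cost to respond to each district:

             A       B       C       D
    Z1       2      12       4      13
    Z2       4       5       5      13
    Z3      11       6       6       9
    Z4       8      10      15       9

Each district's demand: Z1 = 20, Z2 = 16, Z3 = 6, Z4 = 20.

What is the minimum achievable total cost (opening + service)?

Minimum total cost: 315

For any fixed open set, each district goes to its cheapest open site; total = fixed + service.
{A, C}: Z1→A 2·20=40, Z2→A 4·16=64, Z3→C 6·6=36, Z4→A 8·20=160. Service 300; fixed 15; total 315.
{A, B}: service 300 + fixed 16 = 316
{A, B, C}: service 300 + fixed 24 = 324
{A, B, C, D}: service 300 + fixed 40 = 340
No other subset beats 315.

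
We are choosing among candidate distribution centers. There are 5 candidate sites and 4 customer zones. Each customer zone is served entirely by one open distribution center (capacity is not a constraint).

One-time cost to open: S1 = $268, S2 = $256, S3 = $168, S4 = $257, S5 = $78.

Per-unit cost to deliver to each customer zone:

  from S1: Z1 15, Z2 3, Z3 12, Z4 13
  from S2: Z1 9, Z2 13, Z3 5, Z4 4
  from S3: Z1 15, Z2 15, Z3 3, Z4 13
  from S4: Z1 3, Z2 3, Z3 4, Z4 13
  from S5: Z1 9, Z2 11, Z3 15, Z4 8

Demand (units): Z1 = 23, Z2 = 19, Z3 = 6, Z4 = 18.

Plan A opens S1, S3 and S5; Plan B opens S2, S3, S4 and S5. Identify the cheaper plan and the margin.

Plan A is cheaper by 35.

Plan A: {S1, S3, S5}: Z1→S5 9·23=207, Z2→S1 3·19=57, Z3→S3 3·6=18, Z4→S5 8·18=144. Service 426; fixed 514; total 940.
Plan B: {S2, S3, S4, S5}: Z1→S4 3·23=69, Z2→S4 3·19=57, Z3→S3 3·6=18, Z4→S2 4·18=72. Service 216; fixed 759; total 975.
Difference: |940 − 975| = 35.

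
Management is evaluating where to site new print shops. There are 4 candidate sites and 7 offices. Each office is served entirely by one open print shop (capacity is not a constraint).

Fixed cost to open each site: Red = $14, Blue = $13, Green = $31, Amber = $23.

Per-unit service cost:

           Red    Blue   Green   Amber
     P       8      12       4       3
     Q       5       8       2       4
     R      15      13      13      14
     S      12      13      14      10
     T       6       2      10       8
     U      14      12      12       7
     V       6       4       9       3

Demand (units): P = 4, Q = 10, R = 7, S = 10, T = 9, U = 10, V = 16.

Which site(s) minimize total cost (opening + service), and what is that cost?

For any fixed open set, each office goes to its cheapest open site; total = fixed + service.
{Blue, Amber}: P→Amber 3·4=12, Q→Amber 4·10=40, R→Blue 13·7=91, S→Amber 10·10=100, T→Blue 2·9=18, U→Amber 7·10=70, V→Amber 3·16=48. Service 379; fixed 36; total 415.
{Blue, Green, Amber}: service 359 + fixed 67 = 426
{Red, Blue, Amber}: P→Amber 3·4=12, Q→Amber 4·10=40, R→Blue 13·7=91, S→Amber 10·10=100, T→Blue 2·9=18, U→Amber 7·10=70, V→Amber 3·16=48. Service 379; fixed 50; total 429.
{Red, Blue, Green, Amber}: P→Amber 3·4=12, Q→Green 2·10=20, R→Blue 13·7=91, S→Amber 10·10=100, T→Blue 2·9=18, U→Amber 7·10=70, V→Amber 3·16=48. Service 359; fixed 81; total 440.
No other subset beats 415.

Open Blue and Amber; minimum total cost 415.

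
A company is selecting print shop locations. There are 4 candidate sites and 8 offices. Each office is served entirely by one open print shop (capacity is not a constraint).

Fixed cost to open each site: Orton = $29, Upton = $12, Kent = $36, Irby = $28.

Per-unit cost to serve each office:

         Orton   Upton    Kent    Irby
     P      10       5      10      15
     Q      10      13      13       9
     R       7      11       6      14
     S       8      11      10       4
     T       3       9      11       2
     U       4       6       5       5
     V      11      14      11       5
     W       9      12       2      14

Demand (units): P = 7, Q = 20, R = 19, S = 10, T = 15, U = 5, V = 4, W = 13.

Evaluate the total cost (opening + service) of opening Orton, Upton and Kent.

Each office is assigned to its cheapest site among the open ones.
{Orton, Upton, Kent}: P→Upton 5·7=35, Q→Orton 10·20=200, R→Kent 6·19=114, S→Orton 8·10=80, T→Orton 3·15=45, U→Orton 4·5=20, V→Orton 11·4=44, W→Kent 2·13=26. Service 564; fixed 77; total 641.

Total cost: 641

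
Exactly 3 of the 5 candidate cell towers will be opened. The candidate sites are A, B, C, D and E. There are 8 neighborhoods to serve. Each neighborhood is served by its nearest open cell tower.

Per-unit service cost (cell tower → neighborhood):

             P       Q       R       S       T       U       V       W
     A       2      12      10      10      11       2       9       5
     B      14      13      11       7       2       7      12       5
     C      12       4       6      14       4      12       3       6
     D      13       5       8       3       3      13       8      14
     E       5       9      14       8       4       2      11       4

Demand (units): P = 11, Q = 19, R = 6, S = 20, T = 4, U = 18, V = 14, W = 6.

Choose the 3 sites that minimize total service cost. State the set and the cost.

With exactly 3 open, each neighborhood uses its cheapest among the chosen.
{A, C, D}: P→A 2·11=22, Q→C 4·19=76, R→C 6·6=36, S→D 3·20=60, T→D 3·4=12, U→A 2·18=36, V→C 3·14=42, W→A 5·6=30. Service cost 314.
{C, D, E}: service cost 341
{A, B, C}: service cost 390
Among all 10 size-3 choices, {A, C, D} is lowest.

Choose A, C and D; total service cost 314.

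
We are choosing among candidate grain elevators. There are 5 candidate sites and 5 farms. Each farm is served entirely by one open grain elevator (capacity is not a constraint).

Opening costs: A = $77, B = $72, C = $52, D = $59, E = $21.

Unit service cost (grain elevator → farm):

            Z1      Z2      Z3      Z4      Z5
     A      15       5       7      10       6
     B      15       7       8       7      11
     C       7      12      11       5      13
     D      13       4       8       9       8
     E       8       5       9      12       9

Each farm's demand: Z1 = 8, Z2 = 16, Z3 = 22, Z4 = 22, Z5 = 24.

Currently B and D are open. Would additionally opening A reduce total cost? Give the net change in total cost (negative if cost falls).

Current service cost with {B, D}: 690.
Adding A: each farm re-picks its cheapest; new service cost 620, saving 70.
Extra fixed cost: 77. Net change = 77 − 70 = 7.
(Totals: 821 → 828.)

No — net change +7 (cost rises by 7).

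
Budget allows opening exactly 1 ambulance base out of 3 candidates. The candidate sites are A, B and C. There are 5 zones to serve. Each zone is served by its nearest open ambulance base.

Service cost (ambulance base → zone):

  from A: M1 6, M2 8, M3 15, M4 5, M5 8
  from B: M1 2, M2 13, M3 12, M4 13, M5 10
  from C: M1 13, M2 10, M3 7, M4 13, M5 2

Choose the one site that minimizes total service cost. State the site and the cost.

Choose A only; total service cost 42.

With exactly 1 open, each zone uses its cheapest among the chosen.
{A}: M1→A 6, M2→A 8, M3→A 15, M4→A 5, M5→A 8. Service cost 42.
{C}: service cost 45
{B}: service cost 50
Among all 3 size-1 choices, {A} is lowest.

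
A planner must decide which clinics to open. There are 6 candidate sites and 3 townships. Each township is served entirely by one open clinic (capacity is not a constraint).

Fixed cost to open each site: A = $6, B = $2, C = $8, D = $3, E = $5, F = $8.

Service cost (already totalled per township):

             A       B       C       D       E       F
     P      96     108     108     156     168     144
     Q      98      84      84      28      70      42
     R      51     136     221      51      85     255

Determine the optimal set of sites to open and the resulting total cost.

Open A and D; minimum total cost 184.

For any fixed open set, each township goes to its cheapest open site; total = fixed + service.
{A, D}: P→A 96, Q→D 28, R→A 51. Service 175; fixed 9; total 184.
{A, B, D}: service 175 + fixed 11 = 186
{A, D, E}: service 175 + fixed 14 = 189
{A, B, C, D, E, F}: P→A 96, Q→D 28, R→A 51. Service 175; fixed 32; total 207.
No other subset beats 184.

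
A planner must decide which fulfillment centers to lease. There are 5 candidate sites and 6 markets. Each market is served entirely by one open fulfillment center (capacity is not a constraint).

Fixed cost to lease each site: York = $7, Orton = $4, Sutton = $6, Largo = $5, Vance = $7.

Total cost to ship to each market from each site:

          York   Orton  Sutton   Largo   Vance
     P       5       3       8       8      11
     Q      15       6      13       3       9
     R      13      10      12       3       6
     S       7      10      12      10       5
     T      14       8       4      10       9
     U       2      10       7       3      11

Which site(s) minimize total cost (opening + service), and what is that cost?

For any fixed open set, each market goes to its cheapest open site; total = fixed + service.
{Orton, Largo}: P→Orton 3, Q→Largo 3, R→Largo 3, S→Orton 10, T→Orton 8, U→Largo 3. Service 30; fixed 9; total 39.
{Orton, Sutton, Largo}: service 26 + fixed 15 = 41
{Orton, Largo, Vance}: service 25 + fixed 16 = 41
{York, Orton, Sutton, Largo, Vance}: service 20 + fixed 29 = 49
No other subset beats 39.

Open Orton and Largo; minimum total cost 39.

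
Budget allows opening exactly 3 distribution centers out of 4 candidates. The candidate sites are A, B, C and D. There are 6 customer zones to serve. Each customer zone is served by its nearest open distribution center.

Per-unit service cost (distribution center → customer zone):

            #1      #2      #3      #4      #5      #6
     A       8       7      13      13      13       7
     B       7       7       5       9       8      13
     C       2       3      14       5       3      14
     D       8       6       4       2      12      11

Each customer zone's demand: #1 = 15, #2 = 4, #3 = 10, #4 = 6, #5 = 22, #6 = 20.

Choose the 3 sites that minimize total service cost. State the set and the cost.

With exactly 3 open, each customer zone uses its cheapest among the chosen.
{A, C, D}: #1→C 2·15=30, #2→C 3·4=12, #3→D 4·10=40, #4→D 2·6=12, #5→C 3·22=66, #6→A 7·20=140. Service cost 300.
{A, B, C}: service cost 328
{B, C, D}: service cost 380
Among all 4 size-3 choices, {A, C, D} is lowest.

Choose A, C and D; total service cost 300.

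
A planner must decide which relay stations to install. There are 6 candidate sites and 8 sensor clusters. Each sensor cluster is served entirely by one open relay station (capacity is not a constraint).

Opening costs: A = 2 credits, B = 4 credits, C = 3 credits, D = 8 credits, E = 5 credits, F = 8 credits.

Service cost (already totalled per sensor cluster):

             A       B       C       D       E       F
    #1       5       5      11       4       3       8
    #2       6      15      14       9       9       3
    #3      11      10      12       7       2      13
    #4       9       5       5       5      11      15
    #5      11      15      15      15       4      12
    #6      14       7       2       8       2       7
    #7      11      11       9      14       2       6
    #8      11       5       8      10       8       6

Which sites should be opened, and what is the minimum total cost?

For any fixed open set, each sensor cluster goes to its cheapest open site; total = fixed + service.
{A, B, E}: #1→E 3, #2→A 6, #3→E 2, #4→B 5, #5→E 4, #6→E 2, #7→E 2, #8→B 5. Service 29; fixed 11; total 40.
{B, E}: service 32 + fixed 9 = 41
{A, C, E}: #1→E 3, #2→A 6, #3→E 2, #4→C 5, #5→E 4, #6→C 2, #7→E 2, #8→C 8. Service 32; fixed 10; total 42.
{A, B, C, D, E, F}: service 26 + fixed 30 = 56
No other subset beats 40.

Open A, B and E; minimum total cost 40.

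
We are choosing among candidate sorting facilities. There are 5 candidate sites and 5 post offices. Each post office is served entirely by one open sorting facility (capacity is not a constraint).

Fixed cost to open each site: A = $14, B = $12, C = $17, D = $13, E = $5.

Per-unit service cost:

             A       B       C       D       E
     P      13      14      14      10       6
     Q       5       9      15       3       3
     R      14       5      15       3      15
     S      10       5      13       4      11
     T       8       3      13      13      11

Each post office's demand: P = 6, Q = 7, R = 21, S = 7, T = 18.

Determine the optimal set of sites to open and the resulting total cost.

Open B, D and E; minimum total cost 232.

For any fixed open set, each post office goes to its cheapest open site; total = fixed + service.
{B, D, E}: P→E 6·6=36, Q→D 3·7=21, R→D 3·21=63, S→D 4·7=28, T→B 3·18=54. Service 202; fixed 30; total 232.
{A, B, D, E}: service 202 + fixed 44 = 246
{B, C, D, E}: service 202 + fixed 47 = 249
{A, B, C, D, E}: service 202 + fixed 61 = 263
No other subset beats 232.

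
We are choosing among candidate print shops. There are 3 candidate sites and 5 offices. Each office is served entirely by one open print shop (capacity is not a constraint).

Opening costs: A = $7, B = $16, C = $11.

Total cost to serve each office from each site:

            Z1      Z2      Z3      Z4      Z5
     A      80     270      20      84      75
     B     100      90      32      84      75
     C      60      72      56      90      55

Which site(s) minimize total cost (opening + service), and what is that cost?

Open A and C; minimum total cost 309.

For any fixed open set, each office goes to its cheapest open site; total = fixed + service.
{A, C}: Z1→C 60, Z2→C 72, Z3→A 20, Z4→A 84, Z5→C 55. Service 291; fixed 18; total 309.
{A, B, C}: Z1→C 60, Z2→C 72, Z3→A 20, Z4→A 84, Z5→C 55. Service 291; fixed 34; total 325.
{B, C}: Z1→C 60, Z2→C 72, Z3→B 32, Z4→B 84, Z5→C 55. Service 303; fixed 27; total 330.
{A}: Z1→A 80, Z2→A 270, Z3→A 20, Z4→A 84, Z5→A 75. Service 529; fixed 7; total 536.
No other subset beats 309.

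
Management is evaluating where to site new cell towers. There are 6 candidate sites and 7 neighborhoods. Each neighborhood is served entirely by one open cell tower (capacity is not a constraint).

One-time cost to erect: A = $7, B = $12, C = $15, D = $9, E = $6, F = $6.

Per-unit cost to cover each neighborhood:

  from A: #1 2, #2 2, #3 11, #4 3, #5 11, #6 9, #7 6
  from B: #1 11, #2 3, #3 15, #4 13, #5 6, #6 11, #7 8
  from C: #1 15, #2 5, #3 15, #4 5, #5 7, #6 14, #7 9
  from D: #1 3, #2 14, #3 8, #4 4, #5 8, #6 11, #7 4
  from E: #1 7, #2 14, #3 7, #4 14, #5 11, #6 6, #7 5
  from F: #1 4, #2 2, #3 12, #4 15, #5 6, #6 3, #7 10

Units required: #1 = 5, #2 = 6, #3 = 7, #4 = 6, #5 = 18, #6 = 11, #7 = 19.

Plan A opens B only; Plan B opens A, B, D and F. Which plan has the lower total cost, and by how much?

Plan A: {B}: #1→B 11·5=55, #2→B 3·6=18, #3→B 15·7=105, #4→B 13·6=78, #5→B 6·18=108, #6→B 11·11=121, #7→B 8·19=152. Service 637; fixed 12; total 649.
Plan B: {A, B, D, F}: #1→A 2·5=10, #2→A 2·6=12, #3→D 8·7=56, #4→A 3·6=18, #5→B 6·18=108, #6→F 3·11=33, #7→D 4·19=76. Service 313; fixed 34; total 347.
Difference: |649 − 347| = 302.

Plan B is cheaper by 302.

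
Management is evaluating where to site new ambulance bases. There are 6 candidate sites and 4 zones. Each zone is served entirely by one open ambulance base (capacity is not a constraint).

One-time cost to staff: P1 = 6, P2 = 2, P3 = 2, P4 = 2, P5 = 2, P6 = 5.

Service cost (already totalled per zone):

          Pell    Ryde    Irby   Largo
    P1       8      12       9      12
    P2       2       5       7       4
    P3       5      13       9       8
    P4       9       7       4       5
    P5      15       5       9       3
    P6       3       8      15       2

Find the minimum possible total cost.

Minimum total cost: 19

For any fixed open set, each zone goes to its cheapest open site; total = fixed + service.
{P2, P4}: Pell→P2 2, Ryde→P2 5, Irby→P4 4, Largo→P2 4. Service 15; fixed 4; total 19.
{P2}: service 18 + fixed 2 = 20
{P2, P4, P5}: service 14 + fixed 6 = 20
{P1, P2, P3, P4, P5, P6}: service 13 + fixed 19 = 32
No other subset beats 19.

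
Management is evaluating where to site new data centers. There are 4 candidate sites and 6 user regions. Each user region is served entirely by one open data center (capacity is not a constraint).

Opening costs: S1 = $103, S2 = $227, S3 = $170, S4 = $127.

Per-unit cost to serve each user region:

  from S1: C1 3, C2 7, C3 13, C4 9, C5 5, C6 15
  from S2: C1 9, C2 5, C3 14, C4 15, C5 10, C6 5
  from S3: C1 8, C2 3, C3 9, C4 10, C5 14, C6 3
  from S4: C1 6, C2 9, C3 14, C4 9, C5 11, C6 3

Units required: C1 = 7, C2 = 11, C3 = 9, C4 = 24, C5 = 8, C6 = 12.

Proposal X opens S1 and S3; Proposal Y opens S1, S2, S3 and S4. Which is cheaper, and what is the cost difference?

Proposal X: {S1, S3}: C1→S1 3·7=21, C2→S3 3·11=33, C3→S3 9·9=81, C4→S1 9·24=216, C5→S1 5·8=40, C6→S3 3·12=36. Service 427; fixed 273; total 700.
Proposal Y: {S1, S2, S3, S4}: C1→S1 3·7=21, C2→S3 3·11=33, C3→S3 9·9=81, C4→S1 9·24=216, C5→S1 5·8=40, C6→S3 3·12=36. Service 427; fixed 627; total 1054.
Difference: |700 − 1054| = 354.

Proposal X is cheaper by 354.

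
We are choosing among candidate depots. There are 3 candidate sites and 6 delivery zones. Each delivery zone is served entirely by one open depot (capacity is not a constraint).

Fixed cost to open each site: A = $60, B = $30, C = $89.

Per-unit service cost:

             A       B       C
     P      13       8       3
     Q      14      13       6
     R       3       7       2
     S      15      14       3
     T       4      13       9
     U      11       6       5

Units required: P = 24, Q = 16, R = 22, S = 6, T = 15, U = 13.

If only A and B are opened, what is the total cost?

Each delivery zone is assigned to its cheapest site among the open ones.
{A, B}: P→B 8·24=192, Q→B 13·16=208, R→A 3·22=66, S→B 14·6=84, T→A 4·15=60, U→B 6·13=78. Service 688; fixed 90; total 778.

Total cost: 778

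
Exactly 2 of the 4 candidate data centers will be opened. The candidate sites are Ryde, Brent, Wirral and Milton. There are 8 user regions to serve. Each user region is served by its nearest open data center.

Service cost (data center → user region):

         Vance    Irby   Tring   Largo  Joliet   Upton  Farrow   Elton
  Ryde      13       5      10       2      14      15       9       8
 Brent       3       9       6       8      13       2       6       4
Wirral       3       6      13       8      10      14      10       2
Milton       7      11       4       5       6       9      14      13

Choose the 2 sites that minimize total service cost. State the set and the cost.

With exactly 2 open, each user region uses its cheapest among the chosen.
{Brent, Milton}: Vance→Brent 3, Irby→Brent 9, Tring→Milton 4, Largo→Milton 5, Joliet→Milton 6, Upton→Brent 2, Farrow→Brent 6, Elton→Brent 4. Service cost 39.
{Ryde, Brent}: service cost 41
{Brent, Wirral}: service cost 43
Among all 6 size-2 choices, {Brent, Milton} is lowest.

Choose Brent and Milton; total service cost 39.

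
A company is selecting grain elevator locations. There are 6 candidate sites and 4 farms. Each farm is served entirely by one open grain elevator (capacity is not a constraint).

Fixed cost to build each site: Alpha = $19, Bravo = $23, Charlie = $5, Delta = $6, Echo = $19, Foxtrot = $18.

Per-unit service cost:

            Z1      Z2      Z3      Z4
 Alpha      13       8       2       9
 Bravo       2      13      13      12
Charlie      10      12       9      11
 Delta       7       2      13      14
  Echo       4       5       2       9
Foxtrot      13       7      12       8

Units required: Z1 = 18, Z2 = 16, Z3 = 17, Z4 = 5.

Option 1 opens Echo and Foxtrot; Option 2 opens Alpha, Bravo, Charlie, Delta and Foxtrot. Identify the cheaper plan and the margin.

Option 2 is cheaper by 50.

Option 1: {Echo, Foxtrot}: Z1→Echo 4·18=72, Z2→Echo 5·16=80, Z3→Echo 2·17=34, Z4→Foxtrot 8·5=40. Service 226; fixed 37; total 263.
Option 2: {Alpha, Bravo, Charlie, Delta, Foxtrot}: Z1→Bravo 2·18=36, Z2→Delta 2·16=32, Z3→Alpha 2·17=34, Z4→Foxtrot 8·5=40. Service 142; fixed 71; total 213.
Difference: |263 − 213| = 50.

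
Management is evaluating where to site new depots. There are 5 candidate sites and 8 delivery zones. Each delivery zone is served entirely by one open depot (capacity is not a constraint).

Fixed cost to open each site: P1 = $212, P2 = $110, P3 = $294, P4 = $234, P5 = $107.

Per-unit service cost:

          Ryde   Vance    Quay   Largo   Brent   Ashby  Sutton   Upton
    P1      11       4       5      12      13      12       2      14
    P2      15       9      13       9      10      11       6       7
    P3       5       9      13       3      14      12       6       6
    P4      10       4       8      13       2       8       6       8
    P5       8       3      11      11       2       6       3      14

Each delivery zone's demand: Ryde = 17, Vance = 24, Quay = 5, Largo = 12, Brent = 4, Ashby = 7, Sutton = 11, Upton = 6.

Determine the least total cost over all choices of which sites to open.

Minimum total cost: 669

For any fixed open set, each delivery zone goes to its cheapest open site; total = fixed + service.
{P5}: Ryde→P5 8·17=136, Vance→P5 3·24=72, Quay→P5 11·5=55, Largo→P5 11·12=132, Brent→P5 2·4=8, Ashby→P5 6·7=42, Sutton→P5 3·11=33, Upton→P5 14·6=84. Service 562; fixed 107; total 669.
{P2, P5}: Ryde→P5 8·17=136, Vance→P5 3·24=72, Quay→P5 11·5=55, Largo→P2 9·12=108, Brent→P5 2·4=8, Ashby→P5 6·7=42, Sutton→P5 3·11=33, Upton→P2 7·6=42. Service 496; fixed 217; total 713.
{P3, P5}: Ryde→P3 5·17=85, Vance→P5 3·24=72, Quay→P5 11·5=55, Largo→P3 3·12=36, Brent→P5 2·4=8, Ashby→P5 6·7=42, Sutton→P5 3·11=33, Upton→P3 6·6=36. Service 367; fixed 401; total 768.
{P1, P2, P3, P4, P5}: service 326 + fixed 957 = 1283
No other subset beats 669.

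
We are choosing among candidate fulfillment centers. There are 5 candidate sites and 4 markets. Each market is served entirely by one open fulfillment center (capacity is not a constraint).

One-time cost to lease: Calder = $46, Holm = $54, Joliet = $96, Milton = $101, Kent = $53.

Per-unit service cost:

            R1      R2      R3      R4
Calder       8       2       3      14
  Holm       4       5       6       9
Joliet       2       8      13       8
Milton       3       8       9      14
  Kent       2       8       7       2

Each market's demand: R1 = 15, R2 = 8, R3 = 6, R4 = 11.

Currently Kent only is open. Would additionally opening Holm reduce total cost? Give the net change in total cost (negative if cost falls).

No — net change +24 (cost rises by 24).

Current service cost with {Kent}: 158.
Adding Holm: each market re-picks its cheapest; new service cost 128, saving 30.
Extra fixed cost: 54. Net change = 54 − 30 = 24.
(Totals: 211 → 235.)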